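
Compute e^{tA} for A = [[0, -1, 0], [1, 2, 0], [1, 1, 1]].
A has Jordan form J = [[1, 1, 0], [0, 1, 0], [0, 0, 1]] with A = PJP^{-1}, so e^{tA} = P e^{tJ} P^{-1}.

For a Jordan block J_k(λ), e^{tJ_k(λ)} = e^{λt} · (I + tN + t^2 N^2/2! + ... + t^{k-1} N^{k-1}/(k-1)!) where N is the nilpotent superdiagonal part.

Assembling the blocks and conjugating back gives the entries of e^{tA} as shown above.

e^{tA} = [[(1 - t)*e^{t}, -t*e^{t}, 0], [t*e^{t}, (t + 1)*e^{t}, 0], [t*e^{t}, t*e^{t}, e^{t}]]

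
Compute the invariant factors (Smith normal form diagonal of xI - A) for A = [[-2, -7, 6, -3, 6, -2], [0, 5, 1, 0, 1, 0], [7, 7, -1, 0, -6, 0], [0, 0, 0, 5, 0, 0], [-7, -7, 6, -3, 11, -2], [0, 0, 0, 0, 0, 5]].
The Jordan structure of A has elementary divisors (x + 2), (x - 5)^3, (x - 5), (x - 5). Arranging the block sizes at each eigenvalue in decreasing order and taking row products gives the invariant factors.

Invariant factors (smallest first, each dividing the next): x - 5, x - 5, (x - 5)^3(x + 2).

Check: the last factor (x - 5)^3(x + 2) is the minimal polynomial, and the product (x - 5)^5(x + 2) is the characteristic polynomial.

x - 5, x - 5, (x - 5)^3(x + 2)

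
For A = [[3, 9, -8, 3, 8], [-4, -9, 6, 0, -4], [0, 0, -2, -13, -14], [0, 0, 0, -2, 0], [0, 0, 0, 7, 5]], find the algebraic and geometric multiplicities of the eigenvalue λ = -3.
The characteristic polynomial is (x - 5)(x + 2)^2(x + 3)^2, so the factor x + 3 appears with exponent 2: the algebraic multiplicity is 2.

rank(A + 3I) = 4, so the eigenspace has dimension 5 - 4 = 1: the geometric multiplicity is 1.

Since 1 < 2, A is not diagonalizable.

algebraic multiplicity 2, geometric multiplicity 1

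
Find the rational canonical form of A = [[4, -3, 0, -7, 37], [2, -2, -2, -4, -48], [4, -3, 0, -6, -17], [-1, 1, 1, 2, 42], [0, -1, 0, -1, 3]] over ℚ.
The invariant factors of A (the non-unit diagonal entries of the Smith normal form of xI - A over ℚ[x]) are x - 4, (x - 4)(x + 3)(x^2 - 2x + 3), each dividing the next. The characteristic polynomial is their product, (x - 4)^2(x + 3)(x^2 - 2x + 3).

The rational canonical form is the block-diagonal matrix of companion matrices C(f_i):
R = [[4, 0, 0, 0, 0], [0, 0, 0, 0, 36], [0, 1, 0, 0, -21], [0, 0, 1, 0, 7], [0, 0, 0, 1, 3]].

Note the characteristic polynomial does not split into linear factors over ℚ, so A has no Jordan form over ℚ; the rational canonical form exists over any field.

R = [[4, 0, 0, 0, 0], [0, 0, 0, 0, 36], [0, 1, 0, 0, -21], [0, 0, 1, 0, 7], [0, 0, 0, 1, 3]]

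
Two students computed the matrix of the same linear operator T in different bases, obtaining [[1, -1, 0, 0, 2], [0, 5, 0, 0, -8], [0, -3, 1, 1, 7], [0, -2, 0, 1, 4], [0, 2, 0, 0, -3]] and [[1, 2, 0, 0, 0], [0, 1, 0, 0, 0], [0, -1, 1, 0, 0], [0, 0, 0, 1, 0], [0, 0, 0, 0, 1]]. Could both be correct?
Both have characteristic polynomial (x - 1)^5 and minimal polynomial (x - 1)^2. But rank(A - I) = 2 for A while rank(B - I) = 1 for B, so the number of Jordan blocks at λ = 1 differs. A and B are not similar.

No.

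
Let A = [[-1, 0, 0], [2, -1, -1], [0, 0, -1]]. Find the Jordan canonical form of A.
The characteristic polynomial is det(xI - A) = (x + 1)^3, so the eigenvalues are -1 (algebraic multiplicity 3).

For λ = -1: rank(A + I) = 1, rank((A + I)^2) = 0. The eigenspace has dimension 3 - 1 = 2, so there are 2 Jordan blocks; the rank sequence gives block sizes [2, 1].

Assembling the blocks gives the Jordan form J above.

J = [[-1, 1, 0], [0, -1, 0], [0, 0, -1]]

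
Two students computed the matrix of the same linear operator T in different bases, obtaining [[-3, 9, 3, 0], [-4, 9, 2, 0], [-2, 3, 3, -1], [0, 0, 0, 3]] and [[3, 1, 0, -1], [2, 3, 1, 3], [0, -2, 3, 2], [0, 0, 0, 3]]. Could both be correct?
Yes.

Two matrices over a field are similar if and only if they have the same invariant factors.

Both A and B have characteristic polynomial (x - 3)^4 and minimal polynomial (x - 3)^3. Computing further, both have invariant factors x - 3, (x - 3)^3. Hence A and B are similar.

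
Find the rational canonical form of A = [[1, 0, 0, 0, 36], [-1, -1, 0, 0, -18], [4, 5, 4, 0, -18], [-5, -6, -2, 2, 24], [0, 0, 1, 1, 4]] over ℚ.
R = [[4, 0, 0, 0, 0], [0, 0, 0, 0, -16], [0, 1, 0, 0, -24], [0, 0, 1, 0, -1], [0, 0, 0, 1, 6]]

The invariant factors of A (the non-unit diagonal entries of the Smith normal form of xI - A over ℚ[x]) are x - 4, (x - 4)^2(x + 1)^2, each dividing the next. The characteristic polynomial is their product, (x - 4)^3(x + 1)^2.

The rational canonical form is the block-diagonal matrix of companion matrices C(f_i):
R = [[4, 0, 0, 0, 0], [0, 0, 0, 0, -16], [0, 1, 0, 0, -24], [0, 0, 1, 0, -1], [0, 0, 0, 1, 6]].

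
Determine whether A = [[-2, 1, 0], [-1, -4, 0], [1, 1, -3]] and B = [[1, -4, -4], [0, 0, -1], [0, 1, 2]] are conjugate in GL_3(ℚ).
No.

trace(A) = -9 but trace(B) = 3. The trace is a similarity invariant, so A and B are not similar.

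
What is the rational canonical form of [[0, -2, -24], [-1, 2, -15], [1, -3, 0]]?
R = [[0, 0, 6], [1, 0, 23], [0, 1, 2]]

The invariant factors of A (the non-unit diagonal entries of the Smith normal form of xI - A over ℚ[x]) are (x - 6)(x^2 + 4x + 1), each dividing the next. The characteristic polynomial is their product, (x - 6)(x^2 + 4x + 1).

The rational canonical form is the block-diagonal matrix of companion matrices C(f_i):
R = [[0, 0, 6], [1, 0, 23], [0, 1, 2]].

Note the characteristic polynomial does not split into linear factors over ℚ, so A has no Jordan form over ℚ; the rational canonical form exists over any field.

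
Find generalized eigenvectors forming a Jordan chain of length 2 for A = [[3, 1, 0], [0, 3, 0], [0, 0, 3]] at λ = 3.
We seek v_1 ∈ ker((A - 3I)^2) \ ker(A - 3I), then set v_{i+1} = (A - 3I) v_i.

One such chain is v_1 = [[-1, 1, 0]]^T, v_2 = [[1, 0, 0]]^T. Check: (A - 3I) v_2 = [[0, 0, 0]]^T = 0.

v_1 = [[-1, 1, 0]]^T, v_2 = [[1, 0, 0]]^T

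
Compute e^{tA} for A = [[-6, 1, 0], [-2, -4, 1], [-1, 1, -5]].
A has Jordan form J = [[-5, 1, 0], [0, -5, 1], [0, 0, -5]] with A = PJP^{-1}, so e^{tA} = P e^{tJ} P^{-1}.

For a Jordan block J_k(λ), e^{tJ_k(λ)} = e^{λt} · (I + tN + t^2 N^2/2! + ... + t^{k-1} N^{k-1}/(k-1)!) where N is the nilpotent superdiagonal part.

Assembling the blocks and conjugating back gives the entries of e^{tA} as shown above.

e^{tA} = [[(-t^2/2 - t + 1)*e^{-5*t}, t*e^{-5*t}, t^2*e^{-5*t}/2], [t*(-t - 4)*e^{-5*t}/2, (t + 1)*e^{-5*t}, t*(t + 2)*e^{-5*t}/2], [t*(-t - 2)*e^{-5*t}/2, t*e^{-5*t}, (t^2 + 2)*e^{-5*t}/2]]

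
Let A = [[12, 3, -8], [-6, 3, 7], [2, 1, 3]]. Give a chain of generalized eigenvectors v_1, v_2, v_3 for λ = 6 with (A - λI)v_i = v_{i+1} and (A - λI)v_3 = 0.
We seek v_1 ∈ ker((A - 6I)^3) \ ker((A - 6I)^2), then set v_{i+1} = (A - 6I) v_i.

One such chain is v_1 = [[0, 1, 0]]^T, v_2 = [[3, -3, 1]]^T, v_3 = [[1, -2, 0]]^T. Check: (A - 6I) v_3 = [[0, 0, 0]]^T = 0.

v_1 = [[0, 1, 0]]^T, v_2 = [[3, -3, 1]]^T, v_3 = [[1, -2, 0]]^T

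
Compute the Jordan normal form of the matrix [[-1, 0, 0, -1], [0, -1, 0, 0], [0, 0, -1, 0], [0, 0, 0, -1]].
J = [[-1, 1, 0, 0], [0, -1, 0, 0], [0, 0, -1, 0], [0, 0, 0, -1]]

The characteristic polynomial is det(xI - A) = (x + 1)^4, so the eigenvalues are -1 (algebraic multiplicity 4).

For λ = -1: rank(A + I) = 1, rank((A + I)^2) = 0. The eigenspace has dimension 4 - 1 = 3, so there are 3 Jordan blocks; the rank sequence gives block sizes [2, 1, 1].

Assembling the blocks gives the Jordan form J above.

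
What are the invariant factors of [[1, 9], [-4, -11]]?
(x + 5)^2

The Jordan structure of A has elementary divisors (x + 5)^2. Arranging the block sizes at each eigenvalue in decreasing order and taking row products gives the invariant factors.

Invariant factors (smallest first, each dividing the next): (x + 5)^2.

Check: the last factor (x + 5)^2 is the minimal polynomial, and the product (x + 5)^2 is the characteristic polynomial.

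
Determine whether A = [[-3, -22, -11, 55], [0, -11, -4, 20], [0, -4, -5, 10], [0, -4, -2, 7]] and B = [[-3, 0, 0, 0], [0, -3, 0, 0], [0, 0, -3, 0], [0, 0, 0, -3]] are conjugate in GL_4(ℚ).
Both have characteristic polynomial (x + 3)^4, but the minimal polynomial of A is (x + 3)^2 while the minimal polynomial of B is x + 3. The minimal polynomial is a similarity invariant, so A and B are not similar.

No.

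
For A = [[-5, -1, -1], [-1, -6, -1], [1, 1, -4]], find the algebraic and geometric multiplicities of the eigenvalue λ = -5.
algebraic multiplicity 3, geometric multiplicity 1

The characteristic polynomial is (x + 5)^3, so the factor x + 5 appears with exponent 3: the algebraic multiplicity is 3.

rank(A + 5I) = 2, so the eigenspace has dimension 3 - 2 = 1: the geometric multiplicity is 1.

Since 1 < 3, A is not diagonalizable.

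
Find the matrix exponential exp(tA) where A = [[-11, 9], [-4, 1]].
e^{tA} = [[(1 - 6*t)*e^{-5*t}, 9*t*e^{-5*t}], [-4*t*e^{-5*t}, (6*t + 1)*e^{-5*t}]]

A has Jordan form J = [[-5, 1], [0, -5]] with A = PJP^{-1}, so e^{tA} = P e^{tJ} P^{-1}.

For a Jordan block J_k(λ), e^{tJ_k(λ)} = e^{λt} · (I + tN + t^2 N^2/2! + ... + t^{k-1} N^{k-1}/(k-1)!) where N is the nilpotent superdiagonal part.

Assembling the blocks and conjugating back gives the entries of e^{tA} as shown above.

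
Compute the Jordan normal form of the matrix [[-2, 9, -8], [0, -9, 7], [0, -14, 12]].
The characteristic polynomial is det(xI - A) = (x - 5)(x + 2)^2, so the eigenvalues are -2 (algebraic multiplicity 2), 5 (algebraic multiplicity 1).

For λ = -2: rank(A + 2I) = 2, rank((A + 2I)^2) = 1. The eigenspace has dimension 3 - 2 = 1, so there is 1 Jordan block; the rank sequence gives block sizes [2].

For λ = 5: algebraic multiplicity 1 gives one 1×1 block.

Assembling the blocks gives the Jordan form J above.

J = [[-2, 1, 0], [0, -2, 0], [0, 0, 5]]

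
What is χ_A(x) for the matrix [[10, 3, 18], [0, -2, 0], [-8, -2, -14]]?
χ_A(x) = (x + 2)^3

xI - A = [[x - 10, -3, -18], [0, x + 2, 0], [8, 2, x + 14]].

Expanding det(xI - A) along the first row:
det(xI - A) = + (x - 10)·det([[x + 2, 0], [2, x + 14]]) - (-3)·det([[0, 0], [8, x + 14]]) + (-18)·det([[0, x + 2], [8, 2]]).

Evaluating gives χ_A(x) = x^3 + 6x^2 + 12x + 8 = (x + 2)^3.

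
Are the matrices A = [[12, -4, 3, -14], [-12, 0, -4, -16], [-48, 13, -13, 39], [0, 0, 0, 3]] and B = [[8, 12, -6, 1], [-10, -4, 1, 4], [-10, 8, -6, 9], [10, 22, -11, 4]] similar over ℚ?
No.

Both have characteristic polynomial (x - 3)^2(x + 2)^2, but the minimal polynomial of A is (x - 3)^2(x + 2)^2 while the minimal polynomial of B is (x - 3)^2(x + 2). The minimal polynomial is a similarity invariant, so A and B are not similar.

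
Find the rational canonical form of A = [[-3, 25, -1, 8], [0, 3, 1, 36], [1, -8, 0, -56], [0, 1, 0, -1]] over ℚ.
R = [[0, 0, 0, -120], [1, 0, 0, 56], [0, 1, 0, 36], [0, 0, 1, -1]]

The invariant factors of A (the non-unit diagonal entries of the Smith normal form of xI - A over ℚ[x]) are (x - 6)(x + 5)(x^2 + 2x - 4), each dividing the next. The characteristic polynomial is their product, (x - 6)(x + 5)(x^2 + 2x - 4).

The rational canonical form is the block-diagonal matrix of companion matrices C(f_i):
R = [[0, 0, 0, -120], [1, 0, 0, 56], [0, 1, 0, 36], [0, 0, 1, -1]].

Note the characteristic polynomial does not split into linear factors over ℚ, so A has no Jordan form over ℚ; the rational canonical form exists over any field.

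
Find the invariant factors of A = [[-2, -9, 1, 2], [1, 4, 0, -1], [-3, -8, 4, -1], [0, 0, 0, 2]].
x - 2, (x - 2)^3

The Jordan structure of A has elementary divisors (x - 2)^3, (x - 2). Arranging the block sizes at each eigenvalue in decreasing order and taking row products gives the invariant factors.

Invariant factors (smallest first, each dividing the next): x - 2, (x - 2)^3.

Check: the last factor (x - 2)^3 is the minimal polynomial, and the product (x - 2)^4 is the characteristic polynomial.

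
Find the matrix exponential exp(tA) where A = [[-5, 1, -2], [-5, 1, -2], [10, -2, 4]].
A has Jordan form J = [[0, 1, 0], [0, 0, 0], [0, 0, 0]] with A = PJP^{-1}, so e^{tA} = P e^{tJ} P^{-1}.

For a Jordan block J_k(λ), e^{tJ_k(λ)} = e^{λt} · (I + tN + t^2 N^2/2! + ... + t^{k-1} N^{k-1}/(k-1)!) where N is the nilpotent superdiagonal part.

Assembling the blocks and conjugating back gives the entries of e^{tA} as shown above.

e^{tA} = [[1 - 5*t, t, -2*t], [-5*t, t + 1, -2*t], [10*t, -2*t, 4*t + 1]]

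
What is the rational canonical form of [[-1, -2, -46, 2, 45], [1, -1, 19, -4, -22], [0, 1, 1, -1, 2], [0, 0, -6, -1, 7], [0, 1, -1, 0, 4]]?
R = [[0, 0, 0, 0, -6], [1, 0, 0, 0, -16], [0, 1, 0, 0, -6], [0, 0, 1, 0, 7], [0, 0, 0, 1, 2]]

The invariant factors of A (the non-unit diagonal entries of the Smith normal form of xI - A over ℚ[x]) are (x - 3)(x + 1)(x^3 - 4x - 2), each dividing the next. The characteristic polynomial is their product, (x - 3)(x + 1)(x^3 - 4x - 2).

The rational canonical form is the block-diagonal matrix of companion matrices C(f_i):
R = [[0, 0, 0, 0, -6], [1, 0, 0, 0, -16], [0, 1, 0, 0, -6], [0, 0, 1, 0, 7], [0, 0, 0, 1, 2]].

Note the characteristic polynomial does not split into linear factors over ℚ, so A has no Jordan form over ℚ; the rational canonical form exists over any field.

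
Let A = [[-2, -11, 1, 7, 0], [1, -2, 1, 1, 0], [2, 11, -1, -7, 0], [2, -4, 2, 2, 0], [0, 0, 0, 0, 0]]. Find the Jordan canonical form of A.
J = [[-3, 0, 0, 0, 0], [0, 0, 1, 0, 0], [0, 0, 0, 0, 0], [0, 0, 0, 0, 0], [0, 0, 0, 0, 0]]

The characteristic polynomial is det(xI - A) = x^4(x + 3), so the eigenvalues are -3 (algebraic multiplicity 1), 0 (algebraic multiplicity 4).

For λ = -3: algebraic multiplicity 1 gives one 1×1 block.

For λ = 0: rank(A) = 2, rank(A^2) = 1. The eigenspace has dimension 5 - 2 = 3, so there are 3 Jordan blocks; the rank sequence gives block sizes [2, 1, 1].

Assembling the blocks gives the Jordan form J above.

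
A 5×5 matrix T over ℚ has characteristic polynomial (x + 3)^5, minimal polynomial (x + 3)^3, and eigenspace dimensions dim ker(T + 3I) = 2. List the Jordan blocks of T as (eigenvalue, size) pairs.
λ = -3: algebraic multiplicity 5 (exponent in χ_T), largest block size 3 (exponent in m_T), 2 blocks (geometric multiplicity). These force block sizes [3, 2].

Jordan blocks: (-3, 3), (-3, 2)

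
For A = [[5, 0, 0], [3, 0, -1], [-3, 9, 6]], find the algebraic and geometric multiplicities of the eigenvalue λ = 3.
The characteristic polynomial is (x - 5)(x - 3)^2, so the factor x - 3 appears with exponent 2: the algebraic multiplicity is 2.

rank(A - 3I) = 2, so the eigenspace has dimension 3 - 2 = 1: the geometric multiplicity is 1.

Since 1 < 2, A is not diagonalizable.

algebraic multiplicity 2, geometric multiplicity 1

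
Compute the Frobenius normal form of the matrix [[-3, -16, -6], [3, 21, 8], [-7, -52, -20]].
The invariant factors of A (the non-unit diagonal entries of the Smith normal form of xI - A over ℚ[x]) are (x - 1)(x + 1)(x + 2), each dividing the next. The characteristic polynomial is their product, (x - 1)(x + 1)(x + 2).

The rational canonical form is the block-diagonal matrix of companion matrices C(f_i):
R = [[0, 0, 2], [1, 0, 1], [0, 1, -2]].

R = [[0, 0, 2], [1, 0, 1], [0, 1, -2]]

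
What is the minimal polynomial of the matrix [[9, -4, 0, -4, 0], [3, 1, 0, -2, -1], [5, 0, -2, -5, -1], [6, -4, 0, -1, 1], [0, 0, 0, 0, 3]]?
m_A(x) = (x - 3)^2(x + 2)

The characteristic polynomial factors as (x - 3)^4(x + 2). The minimal polynomial is ∏(x - λ)^{k_λ} where k_λ is the size of the largest Jordan block at λ.

For λ = -2: rank(A + 2I) = 4, and the largest Jordan block has size 1 (the smallest k with rank((A + 2I)^k) = rank((A + 2I)^(k+1))).
For λ = 3: rank(A - 3I) = 3, and the largest Jordan block has size 2 (the smallest k with rank((A - 3I)^k) = rank((A - 3I)^(k+1))).

So m_A(x) = (x - 3)^2(x + 2).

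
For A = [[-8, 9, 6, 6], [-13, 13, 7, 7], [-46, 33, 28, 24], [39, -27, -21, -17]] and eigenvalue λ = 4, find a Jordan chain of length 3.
We seek v_1 ∈ ker((A - 4I)^3) \ ker((A - 4I)^2), then set v_{i+1} = (A - 4I) v_i.

One such chain is v_1 = [[-2, -2, -7, 6]]^T, v_2 = [[0, 1, 2, -3]]^T, v_3 = [[3, 2, 9, -6]]^T. Check: (A - 4I) v_3 = [[0, 0, 0, 0]]^T = 0.

v_1 = [[-2, -2, -7, 6]]^T, v_2 = [[0, 1, 2, -3]]^T, v_3 = [[3, 2, 9, -6]]^T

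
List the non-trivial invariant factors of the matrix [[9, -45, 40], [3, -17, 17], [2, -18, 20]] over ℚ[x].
(x - 4)^3

The Jordan structure of A has elementary divisors (x - 4)^3. Arranging the block sizes at each eigenvalue in decreasing order and taking row products gives the invariant factors.

Invariant factors (smallest first, each dividing the next): (x - 4)^3.

Check: the last factor (x - 4)^3 is the minimal polynomial, and the product (x - 4)^3 is the characteristic polynomial.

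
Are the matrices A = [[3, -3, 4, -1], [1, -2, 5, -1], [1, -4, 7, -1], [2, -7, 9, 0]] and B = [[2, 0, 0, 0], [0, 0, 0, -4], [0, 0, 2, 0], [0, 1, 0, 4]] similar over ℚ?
Both have characteristic polynomial (x - 2)^4 and minimal polynomial (x - 2)^2. But rank(A - 2I) = 2 for A while rank(B - 2I) = 1 for B, so the number of Jordan blocks at λ = 2 differs. A and B are not similar.

No.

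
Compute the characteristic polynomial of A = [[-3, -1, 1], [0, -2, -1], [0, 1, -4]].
xI - A = [[x + 3, 1, -1], [0, x + 2, 1], [0, -1, x + 4]].

Expanding det(xI - A) along the first row:
det(xI - A) = + (x + 3)·det([[x + 2, 1], [-1, x + 4]]) - (1)·det([[0, 1], [0, x + 4]]) + (-1)·det([[0, x + 2], [0, -1]]).

Evaluating gives χ_A(x) = x^3 + 9x^2 + 27x + 27 = (x + 3)^3.

χ_A(x) = (x + 3)^3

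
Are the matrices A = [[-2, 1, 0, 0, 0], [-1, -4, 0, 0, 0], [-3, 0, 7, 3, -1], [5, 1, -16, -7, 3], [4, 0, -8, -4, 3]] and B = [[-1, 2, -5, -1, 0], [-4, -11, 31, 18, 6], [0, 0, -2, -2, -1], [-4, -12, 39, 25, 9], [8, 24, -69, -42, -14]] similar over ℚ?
Yes.

Two matrices over a field are similar if and only if they have the same invariant factors.

Both A and B have characteristic polynomial (x - 1)^3(x + 3)^2 and minimal polynomial (x - 1)^3(x + 3)^2. Computing further, both have invariant factors (x - 1)^3(x + 3)^2. Hence A and B are similar.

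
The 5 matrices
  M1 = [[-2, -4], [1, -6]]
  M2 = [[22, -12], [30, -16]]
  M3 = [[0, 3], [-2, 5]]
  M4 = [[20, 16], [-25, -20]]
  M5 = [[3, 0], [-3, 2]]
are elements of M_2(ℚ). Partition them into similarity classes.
4 classes: {M1}, {M2}, {M3, M5}, {M4}

Characteristic polynomials: χ_{M1} = (x + 4)^2, χ_{M2} = (x - 4)(x - 2), χ_{M3} = (x - 3)(x - 2), χ_{M4} = x^2, χ_{M5} = (x - 3)(x - 2).

{M1}: invariant factors (x + 4)^2.

{M2}: invariant factors (x - 4)(x - 2).

{M3, M5}: invariant factors (x - 3)(x - 2).

{M4}: invariant factors x^2.

Matrices are similar if and only if their invariant-factor lists agree; the partition into similarity classes is {M1}, {M2}, {M3, M5}, {M4}.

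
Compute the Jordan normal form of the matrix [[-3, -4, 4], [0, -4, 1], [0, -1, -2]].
The characteristic polynomial is det(xI - A) = (x + 3)^3, so the eigenvalues are -3 (algebraic multiplicity 3).

For λ = -3: rank(A + 3I) = 1, rank((A + 3I)^2) = 0. The eigenspace has dimension 3 - 1 = 2, so there are 2 Jordan blocks; the rank sequence gives block sizes [2, 1].

Assembling the blocks gives the Jordan form J above.

J = [[-3, 1, 0], [0, -3, 0], [0, 0, -3]]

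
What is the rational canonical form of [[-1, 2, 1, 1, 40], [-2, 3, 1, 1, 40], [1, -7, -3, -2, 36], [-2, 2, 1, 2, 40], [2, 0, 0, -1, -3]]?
The invariant factors of A (the non-unit diagonal entries of the Smith normal form of xI - A over ℚ[x]) are x - 1, (x - 6)(x - 1)(x + 5)^2, each dividing the next. The characteristic polynomial is their product, (x - 6)(x - 1)^2(x + 5)^2.

The rational canonical form is the block-diagonal matrix of companion matrices C(f_i):
R = [[1, 0, 0, 0, 0], [0, 0, 0, 0, -150], [0, 1, 0, 0, 115], [0, 0, 1, 0, 39], [0, 0, 0, 1, -3]].

R = [[1, 0, 0, 0, 0], [0, 0, 0, 0, -150], [0, 1, 0, 0, 115], [0, 0, 1, 0, 39], [0, 0, 0, 1, -3]]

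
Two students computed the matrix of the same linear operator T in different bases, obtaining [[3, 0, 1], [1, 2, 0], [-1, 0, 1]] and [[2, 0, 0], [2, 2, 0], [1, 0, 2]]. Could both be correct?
Both have characteristic polynomial (x - 2)^3, but the minimal polynomial of A is (x - 2)^3 while the minimal polynomial of B is (x - 2)^2. The minimal polynomial is a similarity invariant, so A and B are not similar.

No.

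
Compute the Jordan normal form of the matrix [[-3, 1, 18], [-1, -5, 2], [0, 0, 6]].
J = [[-4, 1, 0], [0, -4, 0], [0, 0, 6]]

The characteristic polynomial is det(xI - A) = (x - 6)(x + 4)^2, so the eigenvalues are -4 (algebraic multiplicity 2), 6 (algebraic multiplicity 1).

For λ = -4: rank(A + 4I) = 2, rank((A + 4I)^2) = 1. The eigenspace has dimension 3 - 2 = 1, so there is 1 Jordan block; the rank sequence gives block sizes [2].

For λ = 6: algebraic multiplicity 1 gives one 1×1 block.

Assembling the blocks gives the Jordan form J above.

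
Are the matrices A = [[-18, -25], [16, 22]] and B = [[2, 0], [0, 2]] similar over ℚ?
Both have characteristic polynomial (x - 2)^2, but the minimal polynomial of A is (x - 2)^2 while the minimal polynomial of B is x - 2. The minimal polynomial is a similarity invariant, so A and B are not similar.

No.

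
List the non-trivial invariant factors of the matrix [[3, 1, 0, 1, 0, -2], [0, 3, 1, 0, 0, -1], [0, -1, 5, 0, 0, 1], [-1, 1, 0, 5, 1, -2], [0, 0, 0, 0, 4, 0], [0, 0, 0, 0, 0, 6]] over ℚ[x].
The Jordan structure of A has elementary divisors (x - 4)^3, (x - 4)^2, (x - 6). Arranging the block sizes at each eigenvalue in decreasing order and taking row products gives the invariant factors.

Invariant factors (smallest first, each dividing the next): (x - 4)^2, (x - 6)(x - 4)^3.

Check: the last factor (x - 6)(x - 4)^3 is the minimal polynomial, and the product (x - 6)(x - 4)^5 is the characteristic polynomial.

(x - 4)^2, (x - 6)(x - 4)^3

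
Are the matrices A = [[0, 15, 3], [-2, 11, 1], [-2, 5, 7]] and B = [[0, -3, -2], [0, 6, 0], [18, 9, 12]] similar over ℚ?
Two matrices over a field are similar if and only if they have the same invariant factors.

Both A and B have characteristic polynomial (x - 6)^3 and minimal polynomial (x - 6)^2. Computing further, both have invariant factors x - 6, (x - 6)^2. Hence A and B are similar.

Yes.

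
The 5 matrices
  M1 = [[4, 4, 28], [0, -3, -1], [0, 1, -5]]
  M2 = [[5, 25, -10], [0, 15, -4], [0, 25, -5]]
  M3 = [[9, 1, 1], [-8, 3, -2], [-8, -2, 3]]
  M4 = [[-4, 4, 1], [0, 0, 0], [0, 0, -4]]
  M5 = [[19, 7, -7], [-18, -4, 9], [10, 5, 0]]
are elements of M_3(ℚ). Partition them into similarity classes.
3 classes: {M1}, {M2, M3, M5}, {M4}

Characteristic polynomials: χ_{M1} = (x - 4)(x + 4)^2, χ_{M2} = (x - 5)^3, χ_{M3} = (x - 5)^3, χ_{M4} = x(x + 4)^2, χ_{M5} = (x - 5)^3.

{M1}: invariant factors (x - 4)(x + 4)^2.

{M2, M3, M5}: invariant factors x - 5, (x - 5)^2.

{M4}: invariant factors x(x + 4)^2.

Matrices are similar if and only if their invariant-factor lists agree; the partition into similarity classes is {M1}, {M2, M3, M5}, {M4}.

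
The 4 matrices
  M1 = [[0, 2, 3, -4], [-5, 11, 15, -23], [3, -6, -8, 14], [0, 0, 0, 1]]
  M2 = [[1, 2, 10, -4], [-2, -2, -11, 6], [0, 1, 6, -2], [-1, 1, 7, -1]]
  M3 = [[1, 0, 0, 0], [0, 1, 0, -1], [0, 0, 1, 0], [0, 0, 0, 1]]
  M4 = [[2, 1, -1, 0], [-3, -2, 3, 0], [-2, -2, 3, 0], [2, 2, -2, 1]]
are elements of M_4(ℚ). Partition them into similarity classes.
2 classes: {M1, M2}, {M3, M4}

Characteristic polynomials: χ_{M1} = (x - 1)^4, χ_{M2} = (x - 1)^4, χ_{M3} = (x - 1)^4, χ_{M4} = (x - 1)^4.

{M1, M2}: invariant factors (x - 1)^2, (x - 1)^2.

{M3, M4}: invariant factors x - 1, x - 1, (x - 1)^2.

Matrices are similar if and only if their invariant-factor lists agree; the partition into similarity classes is {M1, M2}, {M3, M4}.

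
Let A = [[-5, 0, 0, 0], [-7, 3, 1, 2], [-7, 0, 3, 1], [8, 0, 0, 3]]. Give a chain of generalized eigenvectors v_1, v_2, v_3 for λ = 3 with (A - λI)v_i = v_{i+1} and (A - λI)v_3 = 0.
We seek v_1 ∈ ker((A - 3I)^3) \ ker((A - 3I)^2), then set v_{i+1} = (A - 3I) v_i.

One such chain is v_1 = [[0, 2, 0, 1]]^T, v_2 = [[0, 2, 1, 0]]^T, v_3 = [[0, 1, 0, 0]]^T. Check: (A - 3I) v_3 = [[0, 0, 0, 0]]^T = 0.

v_1 = [[0, 2, 0, 1]]^T, v_2 = [[0, 2, 1, 0]]^T, v_3 = [[0, 1, 0, 0]]^T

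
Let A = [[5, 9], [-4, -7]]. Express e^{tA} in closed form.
A has Jordan form J = [[-1, 1], [0, -1]] with A = PJP^{-1}, so e^{tA} = P e^{tJ} P^{-1}.

For a Jordan block J_k(λ), e^{tJ_k(λ)} = e^{λt} · (I + tN + t^2 N^2/2! + ... + t^{k-1} N^{k-1}/(k-1)!) where N is the nilpotent superdiagonal part.

Assembling the blocks and conjugating back gives the entries of e^{tA} as shown above.

e^{tA} = [[(6*t + 1)*e^{-t}, 9*t*e^{-t}], [-4*t*e^{-t}, (1 - 6*t)*e^{-t}]]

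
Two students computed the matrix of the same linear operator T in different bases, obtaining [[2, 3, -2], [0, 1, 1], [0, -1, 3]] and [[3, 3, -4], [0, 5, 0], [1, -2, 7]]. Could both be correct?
No.

trace(A) = 6 but trace(B) = 15. The trace is a similarity invariant, so A and B are not similar.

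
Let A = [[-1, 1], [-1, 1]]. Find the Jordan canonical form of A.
J = [[0, 1], [0, 0]]

The characteristic polynomial is det(xI - A) = x^2, so the eigenvalues are 0 (algebraic multiplicity 2).

For λ = 0: rank(A) = 1, rank(A^2) = 0. The eigenspace has dimension 2 - 1 = 1, so there is 1 Jordan block; the rank sequence gives block sizes [2].

Assembling the blocks gives the Jordan form J above.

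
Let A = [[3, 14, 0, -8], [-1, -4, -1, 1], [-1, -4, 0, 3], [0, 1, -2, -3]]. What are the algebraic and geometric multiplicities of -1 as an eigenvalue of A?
algebraic multiplicity 4, geometric multiplicity 2

The characteristic polynomial is (x + 1)^4, so the factor x + 1 appears with exponent 4: the algebraic multiplicity is 4.

rank(A + I) = 2, so the eigenspace has dimension 4 - 2 = 2: the geometric multiplicity is 2.

Since 2 < 4, A is not diagonalizable.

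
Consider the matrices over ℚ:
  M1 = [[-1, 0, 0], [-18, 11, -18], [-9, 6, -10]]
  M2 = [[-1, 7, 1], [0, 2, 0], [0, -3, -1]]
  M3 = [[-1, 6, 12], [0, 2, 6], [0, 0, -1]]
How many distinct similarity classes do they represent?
2 classes: {M1, M3}, {M2}

Characteristic polynomials: χ_{M1} = (x - 2)(x + 1)^2, χ_{M2} = (x - 2)(x + 1)^2, χ_{M3} = (x - 2)(x + 1)^2.

{M1, M3}: invariant factors x + 1, (x - 2)(x + 1).

{M2}: invariant factors (x - 2)(x + 1)^2.

Matrices are similar if and only if their invariant-factor lists agree; the partition into similarity classes is {M1, M3}, {M2}.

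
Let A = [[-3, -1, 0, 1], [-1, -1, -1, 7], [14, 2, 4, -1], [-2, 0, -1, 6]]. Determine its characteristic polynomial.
χ_A(x) = (x - 5)^2(x + 2)^2

xI - A = [[x + 3, 1, 0, -1], [1, x + 1, 1, -7], [-14, -2, x - 4, 1], [2, 0, 1, x - 6]].

Expanding det(xI - A) along the first row:
det(xI - A) = + (x + 3)·det([[x + 1, 1, -7], [-2, x - 4, 1], [0, 1, x - 6]]) - (1)·det([[1, 1, -7], [-14, x - 4, 1], [2, 1, x - 6]]) + (0)·det([[1, x + 1, -7], [-14, -2, 1], [2, 0, x - 6]]) - (-1)·det([[1, x + 1, 1], [-14, -2, x - 4], [2, 0, 1]]).

Evaluating gives χ_A(x) = x^4 - 6x^3 - 11x^2 + 60x + 100 = (x - 5)^2(x + 2)^2.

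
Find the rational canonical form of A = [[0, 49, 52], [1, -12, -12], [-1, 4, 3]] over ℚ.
R = [[0, 0, 25], [1, 0, -15], [0, 1, -9]]

The invariant factors of A (the non-unit diagonal entries of the Smith normal form of xI - A over ℚ[x]) are (x - 1)(x + 5)^2, each dividing the next. The characteristic polynomial is their product, (x - 1)(x + 5)^2.

The rational canonical form is the block-diagonal matrix of companion matrices C(f_i):
R = [[0, 0, 25], [1, 0, -15], [0, 1, -9]].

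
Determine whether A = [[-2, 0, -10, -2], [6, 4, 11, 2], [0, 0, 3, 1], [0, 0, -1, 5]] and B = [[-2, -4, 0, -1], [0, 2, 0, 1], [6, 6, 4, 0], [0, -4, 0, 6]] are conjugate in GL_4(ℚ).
No.

Both have characteristic polynomial (x - 4)^3(x + 2), but the minimal polynomial of A is (x - 4)^3(x + 2) while the minimal polynomial of B is (x - 4)^2(x + 2). The minimal polynomial is a similarity invariant, so A and B are not similar.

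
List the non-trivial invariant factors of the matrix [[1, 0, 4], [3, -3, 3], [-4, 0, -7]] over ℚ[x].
The Jordan structure of A has elementary divisors (x + 3)^2, (x + 3). Arranging the block sizes at each eigenvalue in decreasing order and taking row products gives the invariant factors.

Invariant factors (smallest first, each dividing the next): x + 3, (x + 3)^2.

Check: the last factor (x + 3)^2 is the minimal polynomial, and the product (x + 3)^3 is the characteristic polynomial.

x + 3, (x + 3)^2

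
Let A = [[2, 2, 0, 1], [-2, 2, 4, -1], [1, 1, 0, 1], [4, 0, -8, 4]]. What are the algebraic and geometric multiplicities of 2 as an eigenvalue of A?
The characteristic polynomial is (x - 2)^4, so the factor x - 2 appears with exponent 4: the algebraic multiplicity is 4.

rank(A - 2I) = 2, so the eigenspace has dimension 4 - 2 = 2: the geometric multiplicity is 2.

Since 2 < 4, A is not diagonalizable.

algebraic multiplicity 4, geometric multiplicity 2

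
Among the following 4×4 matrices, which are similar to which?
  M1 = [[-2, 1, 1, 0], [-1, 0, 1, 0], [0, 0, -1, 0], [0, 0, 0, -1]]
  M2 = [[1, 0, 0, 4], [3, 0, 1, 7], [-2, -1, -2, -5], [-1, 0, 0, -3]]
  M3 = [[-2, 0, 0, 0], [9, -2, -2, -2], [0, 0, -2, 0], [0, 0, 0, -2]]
3 classes: {M1}, {M2}, {M3}

Characteristic polynomials: χ_{M1} = (x + 1)^4, χ_{M2} = (x + 1)^4, χ_{M3} = (x + 2)^4.

{M1}: invariant factors x + 1, x + 1, (x + 1)^2.

{M2}: invariant factors (x + 1)^2, (x + 1)^2.

{M3}: invariant factors x + 2, x + 2, (x + 2)^2.

Matrices are similar if and only if their invariant-factor lists agree; the partition into similarity classes is {M1}, {M2}, {M3}.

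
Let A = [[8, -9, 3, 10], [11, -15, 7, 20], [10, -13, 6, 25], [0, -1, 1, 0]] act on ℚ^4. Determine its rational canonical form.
The invariant factors of A (the non-unit diagonal entries of the Smith normal form of xI - A over ℚ[x]) are x(x + 3)(x^2 - 2x - 1), each dividing the next. The characteristic polynomial is their product, x(x + 3)(x^2 - 2x - 1).

The rational canonical form is the block-diagonal matrix of companion matrices C(f_i):
R = [[0, 0, 0, 0], [1, 0, 0, 3], [0, 1, 0, 7], [0, 0, 1, -1]].

Note the characteristic polynomial does not split into linear factors over ℚ, so A has no Jordan form over ℚ; the rational canonical form exists over any field.

R = [[0, 0, 0, 0], [1, 0, 0, 3], [0, 1, 0, 7], [0, 0, 1, -1]]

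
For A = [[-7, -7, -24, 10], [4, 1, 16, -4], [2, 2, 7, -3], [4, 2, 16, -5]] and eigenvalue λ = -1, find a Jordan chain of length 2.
We seek v_1 ∈ ker((A + I)^2) \ ker(A + I), then set v_{i+1} = (A + I) v_i.

One such chain is v_1 = [[-1, 1, 0, -1]]^T, v_2 = [[-11, 2, 3, 2]]^T. Check: (A + I) v_2 = [[0, 0, 0, 0]]^T = 0.

v_1 = [[-1, 1, 0, -1]]^T, v_2 = [[-11, 2, 3, 2]]^T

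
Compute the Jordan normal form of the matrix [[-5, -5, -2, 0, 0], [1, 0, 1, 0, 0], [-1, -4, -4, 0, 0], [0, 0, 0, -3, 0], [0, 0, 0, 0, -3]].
The characteristic polynomial is det(xI - A) = (x + 3)^5, so the eigenvalues are -3 (algebraic multiplicity 5).

For λ = -3: rank(A + 3I) = 2, rank((A + 3I)^2) = 1, rank((A + 3I)^3) = 0. The eigenspace has dimension 5 - 2 = 3, so there are 3 Jordan blocks; the rank sequence gives block sizes [3, 1, 1].

Assembling the blocks gives the Jordan form J above.

J = [[-3, 1, 0, 0, 0], [0, -3, 1, 0, 0], [0, 0, -3, 0, 0], [0, 0, 0, -3, 0], [0, 0, 0, 0, -3]]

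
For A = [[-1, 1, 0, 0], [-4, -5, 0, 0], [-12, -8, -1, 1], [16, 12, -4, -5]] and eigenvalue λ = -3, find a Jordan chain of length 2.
We seek v_1 ∈ ker((A + 3I)^2) \ ker(A + 3I), then set v_{i+1} = (A + 3I) v_i.

One such chain is v_1 = [[-1, 1, 3, -4]]^T, v_2 = [[-1, 2, 6, -8]]^T. Check: (A + 3I) v_2 = [[0, 0, 0, 0]]^T = 0.

v_1 = [[-1, 1, 3, -4]]^T, v_2 = [[-1, 2, 6, -8]]^T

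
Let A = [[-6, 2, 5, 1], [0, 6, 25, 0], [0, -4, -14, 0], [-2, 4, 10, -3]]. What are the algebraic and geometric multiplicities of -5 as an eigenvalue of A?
algebraic multiplicity 1, geometric multiplicity 1

The characteristic polynomial is (x + 4)^3(x + 5), so the factor x + 5 appears with exponent 1: the algebraic multiplicity is 1.

rank(A + 5I) = 3, so the eigenspace has dimension 4 - 3 = 1: the geometric multiplicity is 1.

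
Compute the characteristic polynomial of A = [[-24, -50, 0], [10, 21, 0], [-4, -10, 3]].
xI - A = [[x + 24, 50, 0], [-10, x - 21, 0], [4, 10, x - 3]].

Expanding det(xI - A) along the first row:
det(xI - A) = + (x + 24)·det([[x - 21, 0], [10, x - 3]]) - (50)·det([[-10, 0], [4, x - 3]]) + (0)·det([[-10, x - 21], [4, 10]]).

Evaluating gives χ_A(x) = x^3 - 13x + 12 = (x - 3)(x - 1)(x + 4).

χ_A(x) = (x - 3)(x - 1)(x + 4)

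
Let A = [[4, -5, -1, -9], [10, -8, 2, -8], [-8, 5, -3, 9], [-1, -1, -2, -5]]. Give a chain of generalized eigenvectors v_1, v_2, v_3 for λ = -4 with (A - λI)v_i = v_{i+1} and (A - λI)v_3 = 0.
v_1 = [[0, -2, 1, 1]]^T, v_2 = [[0, 2, 0, -1]]^T, v_3 = [[-1, 0, 1, -1]]^T

We seek v_1 ∈ ker((A + 4I)^3) \ ker((A + 4I)^2), then set v_{i+1} = (A + 4I) v_i.

One such chain is v_1 = [[0, -2, 1, 1]]^T, v_2 = [[0, 2, 0, -1]]^T, v_3 = [[-1, 0, 1, -1]]^T. Check: (A + 4I) v_3 = [[0, 0, 0, 0]]^T = 0.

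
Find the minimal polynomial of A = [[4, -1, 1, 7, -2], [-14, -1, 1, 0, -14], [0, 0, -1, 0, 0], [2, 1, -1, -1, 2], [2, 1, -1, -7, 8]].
The characteristic polynomial factors as (x - 6)^2(x + 1)^3. The minimal polynomial is ∏(x - λ)^{k_λ} where k_λ is the size of the largest Jordan block at λ.

For λ = -1: rank(A + I) = 4, and the largest Jordan block has size 3 (the smallest k with rank((A + I)^k) = rank((A + I)^(k+1))).
For λ = 6: rank(A - 6I) = 3, and the largest Jordan block has size 1 (the smallest k with rank((A - 6I)^k) = rank((A - 6I)^(k+1))).

So m_A(x) = (x - 6)(x + 1)^3.

m_A(x) = (x - 6)(x + 1)^3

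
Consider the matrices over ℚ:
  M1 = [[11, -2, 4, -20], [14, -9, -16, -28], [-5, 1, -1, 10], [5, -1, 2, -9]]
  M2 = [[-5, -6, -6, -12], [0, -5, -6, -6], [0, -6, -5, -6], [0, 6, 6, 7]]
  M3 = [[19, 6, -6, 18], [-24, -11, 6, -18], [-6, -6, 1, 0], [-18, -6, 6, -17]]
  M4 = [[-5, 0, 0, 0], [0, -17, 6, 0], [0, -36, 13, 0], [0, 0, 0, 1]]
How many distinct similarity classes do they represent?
2 classes: {M1}, {M2, M3, M4}

Characteristic polynomials: χ_{M1} = (x - 1)^2(x + 5)^2, χ_{M2} = (x - 1)^2(x + 5)^2, χ_{M3} = (x - 1)^2(x + 5)^2, χ_{M4} = (x - 1)^2(x + 5)^2.

{M1}: invariant factors x - 1, (x - 1)(x + 5)^2.

{M2, M3, M4}: invariant factors (x - 1)(x + 5), (x - 1)(x + 5).

Matrices are similar if and only if their invariant-factor lists agree; the partition into similarity classes is {M1}, {M2, M3, M4}.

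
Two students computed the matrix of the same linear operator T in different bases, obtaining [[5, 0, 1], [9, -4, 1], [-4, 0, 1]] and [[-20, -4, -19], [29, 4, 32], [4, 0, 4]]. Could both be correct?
trace(A) = 2 but trace(B) = -12. The trace is a similarity invariant, so A and B are not similar.

No.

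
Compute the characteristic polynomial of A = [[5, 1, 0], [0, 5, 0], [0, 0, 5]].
xI - A = [[x - 5, -1, 0], [0, x - 5, 0], [0, 0, x - 5]].

Expanding det(xI - A) along the first row:
det(xI - A) = + (x - 5)·det([[x - 5, 0], [0, x - 5]]) - (-1)·det([[0, 0], [0, x - 5]]) + (0)·det([[0, x - 5], [0, 0]]).

Evaluating gives χ_A(x) = x^3 - 15x^2 + 75x - 125 = (x - 5)^3.

χ_A(x) = (x - 5)^3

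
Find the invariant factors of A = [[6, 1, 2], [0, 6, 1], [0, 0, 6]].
The Jordan structure of A has elementary divisors (x - 6)^3. Arranging the block sizes at each eigenvalue in decreasing order and taking row products gives the invariant factors.

Invariant factors (smallest first, each dividing the next): (x - 6)^3.

Check: the last factor (x - 6)^3 is the minimal polynomial, and the product (x - 6)^3 is the characteristic polynomial.

(x - 6)^3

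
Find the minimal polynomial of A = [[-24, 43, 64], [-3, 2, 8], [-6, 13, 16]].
m_A(x) = x(x + 3)^2

The characteristic polynomial factors as x(x + 3)^2. The minimal polynomial is ∏(x - λ)^{k_λ} where k_λ is the size of the largest Jordan block at λ.

For λ = -3: rank(A + 3I) = 2, and the largest Jordan block has size 2 (the smallest k with rank((A + 3I)^k) = rank((A + 3I)^(k+1))).
For λ = 0: rank(A) = 2, and the largest Jordan block has size 1 (the smallest k with rank(A^k) = rank(A^(k+1))).

So m_A(x) = x(x + 3)^2.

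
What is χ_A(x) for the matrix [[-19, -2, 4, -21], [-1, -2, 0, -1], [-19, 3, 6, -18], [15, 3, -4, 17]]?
xI - A = [[x + 19, 2, -4, 21], [1, x + 2, 0, 1], [19, -3, x - 6, 18], [-15, -3, 4, x - 17]].

Expanding det(xI - A) along the first row:
det(xI - A) = + (x + 19)·det([[x + 2, 0, 1], [-3, x - 6, 18], [-3, 4, x - 17]]) - (2)·det([[1, 0, 1], [19, x - 6, 18], [-15, 4, x - 17]]) + (-4)·det([[1, x + 2, 1], [19, -3, 18], [-15, -3, x - 17]]) - (21)·det([[1, x + 2, 0], [19, -3, x - 6], [-15, -3, 4]]).

Evaluating gives χ_A(x) = x^4 - 2x^3 - 23x^2 + 24x + 144 = (x - 4)^2(x + 3)^2.

χ_A(x) = (x - 4)^2(x + 3)^2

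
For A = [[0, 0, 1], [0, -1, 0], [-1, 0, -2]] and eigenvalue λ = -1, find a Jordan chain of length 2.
We seek v_1 ∈ ker((A + I)^2) \ ker(A + I), then set v_{i+1} = (A + I) v_i.

One such chain is v_1 = [[1, 0, 0]]^T, v_2 = [[1, 0, -1]]^T. Check: (A + I) v_2 = [[0, 0, 0]]^T = 0.

v_1 = [[1, 0, 0]]^T, v_2 = [[1, 0, -1]]^T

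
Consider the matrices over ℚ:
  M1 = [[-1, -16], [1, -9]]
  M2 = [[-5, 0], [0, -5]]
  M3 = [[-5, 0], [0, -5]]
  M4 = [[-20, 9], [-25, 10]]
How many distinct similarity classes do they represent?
Characteristic polynomials: χ_{M1} = (x + 5)^2, χ_{M2} = (x + 5)^2, χ_{M3} = (x + 5)^2, χ_{M4} = (x + 5)^2.

{M1, M4}: invariant factors (x + 5)^2.

{M2, M3}: invariant factors x + 5, x + 5.

Matrices are similar if and only if their invariant-factor lists agree; the partition into similarity classes is {M1, M4}, {M2, M3}.

2 classes: {M1, M4}, {M2, M3}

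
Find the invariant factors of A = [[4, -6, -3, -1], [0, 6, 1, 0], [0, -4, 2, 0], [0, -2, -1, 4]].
x - 4, (x - 4)^3

The Jordan structure of A has elementary divisors (x - 4)^3, (x - 4). Arranging the block sizes at each eigenvalue in decreasing order and taking row products gives the invariant factors.

Invariant factors (smallest first, each dividing the next): x - 4, (x - 4)^3.

Check: the last factor (x - 4)^3 is the minimal polynomial, and the product (x - 4)^4 is the characteristic polynomial.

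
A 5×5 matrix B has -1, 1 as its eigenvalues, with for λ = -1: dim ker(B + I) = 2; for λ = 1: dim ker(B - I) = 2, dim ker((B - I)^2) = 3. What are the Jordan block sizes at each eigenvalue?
Jordan blocks: (-1, 1), (-1, 1), (1, 2), (1, 1)

λ = -1: successive nullity increments [2] count blocks of size ≥ k; block sizes are [1, 1].
λ = 1: successive nullity increments [2, 1] count blocks of size ≥ k; block sizes are [2, 1].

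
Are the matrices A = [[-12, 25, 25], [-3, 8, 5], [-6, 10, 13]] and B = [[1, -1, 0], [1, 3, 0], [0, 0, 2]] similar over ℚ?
trace(A) = 9 but trace(B) = 6. The trace is a similarity invariant, so A and B are not similar.

No.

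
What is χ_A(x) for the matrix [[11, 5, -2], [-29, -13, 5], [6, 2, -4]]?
χ_A(x) = (x + 2)^3

xI - A = [[x - 11, -5, 2], [29, x + 13, -5], [-6, -2, x + 4]].

Expanding det(xI - A) along the first row:
det(xI - A) = + (x - 11)·det([[x + 13, -5], [-2, x + 4]]) - (-5)·det([[29, -5], [-6, x + 4]]) + (2)·det([[29, x + 13], [-6, -2]]).

Evaluating gives χ_A(x) = x^3 + 6x^2 + 12x + 8 = (x + 2)^3.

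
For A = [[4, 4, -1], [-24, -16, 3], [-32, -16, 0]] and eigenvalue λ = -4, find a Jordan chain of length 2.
We seek v_1 ∈ ker((A + 4I)^2) \ ker(A + 4I), then set v_{i+1} = (A + 4I) v_i.

One such chain is v_1 = [[-2, 7, 13]]^T, v_2 = [[-1, 3, 4]]^T. Check: (A + 4I) v_2 = [[0, 0, 0]]^T = 0.

v_1 = [[-2, 7, 13]]^T, v_2 = [[-1, 3, 4]]^T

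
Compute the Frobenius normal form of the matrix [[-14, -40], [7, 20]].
R = [[0, 0], [1, 6]]

The invariant factors of A (the non-unit diagonal entries of the Smith normal form of xI - A over ℚ[x]) are x(x - 6), each dividing the next. The characteristic polynomial is their product, x(x - 6).

The rational canonical form is the block-diagonal matrix of companion matrices C(f_i):
R = [[0, 0], [1, 6]].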